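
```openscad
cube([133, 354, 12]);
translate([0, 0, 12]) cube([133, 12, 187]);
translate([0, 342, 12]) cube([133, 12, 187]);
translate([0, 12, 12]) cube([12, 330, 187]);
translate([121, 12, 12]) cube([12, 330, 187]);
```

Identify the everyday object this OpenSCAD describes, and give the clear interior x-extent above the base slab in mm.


An open box. The internal width is 109 mm.

A 133×354 base slab with four walls standing on it — an open box. The base is 133 mm wide and the walls are 12 mm thick, so the internal width is 133 − 2 × 12 = 109 mm.


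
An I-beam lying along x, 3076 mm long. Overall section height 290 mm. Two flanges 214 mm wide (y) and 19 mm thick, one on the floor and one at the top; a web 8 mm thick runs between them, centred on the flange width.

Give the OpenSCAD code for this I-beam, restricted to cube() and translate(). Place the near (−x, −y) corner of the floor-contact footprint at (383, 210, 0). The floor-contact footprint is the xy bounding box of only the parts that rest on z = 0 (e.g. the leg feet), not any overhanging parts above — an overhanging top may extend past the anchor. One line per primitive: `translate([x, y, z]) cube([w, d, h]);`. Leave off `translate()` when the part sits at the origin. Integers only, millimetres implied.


translate([383, 210, 0]) cube([3076, 214, 19]);
translate([383, 313, 19]) cube([3076, 8, 252]);
translate([383, 210, 271]) cube([3076, 214, 19]);


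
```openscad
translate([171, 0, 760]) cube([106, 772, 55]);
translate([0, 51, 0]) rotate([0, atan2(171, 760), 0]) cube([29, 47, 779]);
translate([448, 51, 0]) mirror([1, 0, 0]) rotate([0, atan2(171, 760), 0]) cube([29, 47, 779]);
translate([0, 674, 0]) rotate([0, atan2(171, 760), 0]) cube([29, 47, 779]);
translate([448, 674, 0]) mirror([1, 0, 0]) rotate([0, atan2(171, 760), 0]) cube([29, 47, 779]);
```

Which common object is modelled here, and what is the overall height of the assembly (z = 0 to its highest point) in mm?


A sawhorse. The overall height is 815 mm.

A beam across two mirrored pairs of raked legs — a sawhorse. The beam's underside is at z = 760 (matching the legs' vertical rise in atan2(171, 760)) and the beam is 55 mm tall, so its top is at 760 + 55 = 815 mm. The raked legs top out at the beam's underside, so that is the highest point.


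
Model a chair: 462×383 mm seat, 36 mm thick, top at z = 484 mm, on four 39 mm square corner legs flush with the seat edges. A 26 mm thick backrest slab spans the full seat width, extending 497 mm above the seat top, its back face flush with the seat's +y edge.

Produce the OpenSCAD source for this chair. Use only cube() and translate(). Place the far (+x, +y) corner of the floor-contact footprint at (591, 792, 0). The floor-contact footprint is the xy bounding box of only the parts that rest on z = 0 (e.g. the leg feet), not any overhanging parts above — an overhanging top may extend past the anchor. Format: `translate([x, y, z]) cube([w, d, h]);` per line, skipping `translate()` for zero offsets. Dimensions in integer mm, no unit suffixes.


// leg_h = 484 - 36 = 448
translate([129, 409, 448]) cube([462, 383, 36]);
translate([129, 409, 0]) cube([39, 39, 448]);
translate([552, 409, 0]) cube([39, 39, 448]);
translate([129, 753, 0]) cube([39, 39, 448]);
translate([552, 753, 0]) cube([39, 39, 448]);
translate([129, 766, 484]) cube([462, 26, 497]);


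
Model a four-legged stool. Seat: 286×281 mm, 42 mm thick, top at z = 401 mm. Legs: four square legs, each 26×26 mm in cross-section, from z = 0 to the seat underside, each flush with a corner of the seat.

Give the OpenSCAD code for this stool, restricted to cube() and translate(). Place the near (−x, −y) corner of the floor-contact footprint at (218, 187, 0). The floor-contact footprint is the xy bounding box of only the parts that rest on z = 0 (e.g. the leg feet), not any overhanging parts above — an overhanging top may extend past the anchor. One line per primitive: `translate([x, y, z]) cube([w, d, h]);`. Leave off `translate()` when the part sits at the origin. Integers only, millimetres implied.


translate([218, 187, 359]) cube([286, 281, 42]);
translate([218, 187, 0]) cube([26, 26, 359]);
translate([478, 187, 0]) cube([26, 26, 359]);
translate([218, 442, 0]) cube([26, 26, 359]);
translate([478, 442, 0]) cube([26, 26, 359]);


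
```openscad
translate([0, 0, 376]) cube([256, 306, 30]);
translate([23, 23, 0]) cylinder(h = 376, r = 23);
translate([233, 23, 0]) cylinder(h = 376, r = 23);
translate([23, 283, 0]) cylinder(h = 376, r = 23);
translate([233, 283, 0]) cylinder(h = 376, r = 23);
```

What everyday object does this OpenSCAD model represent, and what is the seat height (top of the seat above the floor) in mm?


A stool. The seat height is 406 mm.

A 256×306×30 slab at z = 376 on four corner cylinders — a stool. The seat top is 376 + 30 = 406 mm.


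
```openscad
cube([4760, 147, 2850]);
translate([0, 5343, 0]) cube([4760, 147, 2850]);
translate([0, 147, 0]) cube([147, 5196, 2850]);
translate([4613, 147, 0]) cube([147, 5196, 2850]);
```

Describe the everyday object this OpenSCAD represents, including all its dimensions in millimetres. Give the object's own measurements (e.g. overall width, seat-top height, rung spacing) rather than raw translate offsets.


The wall frame of a small rectangular building: four walls, each 2850 mm tall and 147 mm thick, enclosing a footprint 4760 mm (x) by 5490 mm (y) outside-to-outside, with no floor or roof. The front and back walls (the −y and +y sides) span the full width; the two side walls fit between them.


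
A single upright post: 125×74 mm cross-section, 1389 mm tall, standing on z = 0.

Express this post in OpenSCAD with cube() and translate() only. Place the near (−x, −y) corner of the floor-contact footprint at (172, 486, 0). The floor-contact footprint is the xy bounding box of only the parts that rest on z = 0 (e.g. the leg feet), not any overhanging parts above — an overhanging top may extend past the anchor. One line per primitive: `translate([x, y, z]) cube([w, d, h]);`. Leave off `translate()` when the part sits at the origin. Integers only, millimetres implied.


translate([172, 486, 0]) cube([125, 74, 1389]);


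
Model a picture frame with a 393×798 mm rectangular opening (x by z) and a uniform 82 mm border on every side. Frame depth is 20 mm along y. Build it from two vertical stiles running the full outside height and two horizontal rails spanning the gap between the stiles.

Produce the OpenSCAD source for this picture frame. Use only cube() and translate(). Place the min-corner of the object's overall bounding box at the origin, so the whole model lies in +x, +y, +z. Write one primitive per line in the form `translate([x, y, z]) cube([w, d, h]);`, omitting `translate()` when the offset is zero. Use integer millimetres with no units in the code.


cube([82, 20, 962]);
translate([475, 0, 0]) cube([82, 20, 962]);
translate([82, 0, 0]) cube([393, 20, 82]);
translate([82, 0, 880]) cube([393, 20, 82]);


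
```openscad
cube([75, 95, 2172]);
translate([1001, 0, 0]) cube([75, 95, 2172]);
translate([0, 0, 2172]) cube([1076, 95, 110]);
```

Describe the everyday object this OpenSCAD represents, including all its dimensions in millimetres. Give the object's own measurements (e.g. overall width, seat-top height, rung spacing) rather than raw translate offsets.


A door frame. The clear opening is 926 mm wide and 2172 mm high. Two 75 mm wide jambs, 95 mm deep, stand either side of the opening from the floor to the top of the opening. A 110 mm thick head sits across the top of both jambs, spanning the full outside width of the frame.


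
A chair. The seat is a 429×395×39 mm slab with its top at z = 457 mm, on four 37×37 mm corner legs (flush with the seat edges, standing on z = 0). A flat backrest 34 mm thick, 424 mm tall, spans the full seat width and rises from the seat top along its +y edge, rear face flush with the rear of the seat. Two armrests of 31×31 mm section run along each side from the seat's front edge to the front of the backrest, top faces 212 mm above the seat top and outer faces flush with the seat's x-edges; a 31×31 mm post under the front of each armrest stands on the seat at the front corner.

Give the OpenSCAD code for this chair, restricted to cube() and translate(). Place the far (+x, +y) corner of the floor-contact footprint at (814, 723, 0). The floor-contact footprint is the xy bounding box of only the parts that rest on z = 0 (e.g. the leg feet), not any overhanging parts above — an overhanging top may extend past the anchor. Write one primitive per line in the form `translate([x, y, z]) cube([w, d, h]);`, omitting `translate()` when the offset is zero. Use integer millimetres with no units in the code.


translate([385, 328, 418]) cube([429, 395, 39]);
translate([385, 328, 0]) cube([37, 37, 418]);
translate([777, 328, 0]) cube([37, 37, 418]);
translate([385, 686, 0]) cube([37, 37, 418]);
translate([777, 686, 0]) cube([37, 37, 418]);
translate([385, 689, 457]) cube([429, 34, 424]);
translate([385, 328, 638]) cube([31, 361, 31]);
translate([783, 328, 638]) cube([31, 361, 31]);
translate([385, 328, 457]) cube([31, 31, 181]);
translate([783, 328, 457]) cube([31, 31, 181]);


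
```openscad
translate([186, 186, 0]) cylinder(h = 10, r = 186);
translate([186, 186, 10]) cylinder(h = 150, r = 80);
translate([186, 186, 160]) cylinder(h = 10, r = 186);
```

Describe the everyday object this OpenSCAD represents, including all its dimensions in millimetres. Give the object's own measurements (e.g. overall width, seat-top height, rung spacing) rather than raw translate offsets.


A spool: two coaxial disc flanges of radius 186 mm and thickness 10 mm, joined by a core cylinder of radius 80 mm and height 150 mm. The lower flange rests on z = 0 and the three cylinders share a vertical axis.


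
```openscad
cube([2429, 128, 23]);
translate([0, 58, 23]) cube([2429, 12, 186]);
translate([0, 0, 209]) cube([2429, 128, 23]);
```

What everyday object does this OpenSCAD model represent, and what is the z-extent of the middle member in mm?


An I-beam. The web height is 186 mm.

Two wide flanges with a thin centred web — an I-beam. Overall 232 mm minus two 23 mm flanges gives a web of 232 − 2·23 = 186 mm.


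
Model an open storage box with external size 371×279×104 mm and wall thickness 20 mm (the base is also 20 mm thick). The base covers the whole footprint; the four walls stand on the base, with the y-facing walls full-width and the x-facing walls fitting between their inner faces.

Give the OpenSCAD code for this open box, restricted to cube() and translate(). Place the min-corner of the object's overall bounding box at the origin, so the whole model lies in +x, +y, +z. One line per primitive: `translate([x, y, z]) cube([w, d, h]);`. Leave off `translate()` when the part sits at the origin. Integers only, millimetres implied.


cube([371, 279, 20]);
translate([0, 0, 20]) cube([371, 20, 84]);
translate([0, 259, 20]) cube([371, 20, 84]);
translate([0, 20, 20]) cube([20, 239, 84]);
translate([351, 20, 20]) cube([20, 239, 84]);


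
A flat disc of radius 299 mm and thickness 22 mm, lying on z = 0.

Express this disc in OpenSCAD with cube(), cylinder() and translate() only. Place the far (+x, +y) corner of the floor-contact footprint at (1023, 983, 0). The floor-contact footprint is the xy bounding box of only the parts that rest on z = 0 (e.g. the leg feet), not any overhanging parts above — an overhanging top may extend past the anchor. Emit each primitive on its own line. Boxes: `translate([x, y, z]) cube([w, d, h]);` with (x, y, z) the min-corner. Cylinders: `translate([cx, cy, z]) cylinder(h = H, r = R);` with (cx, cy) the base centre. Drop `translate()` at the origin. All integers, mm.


translate([724, 684, 0]) cylinder(h = 22, r = 299);


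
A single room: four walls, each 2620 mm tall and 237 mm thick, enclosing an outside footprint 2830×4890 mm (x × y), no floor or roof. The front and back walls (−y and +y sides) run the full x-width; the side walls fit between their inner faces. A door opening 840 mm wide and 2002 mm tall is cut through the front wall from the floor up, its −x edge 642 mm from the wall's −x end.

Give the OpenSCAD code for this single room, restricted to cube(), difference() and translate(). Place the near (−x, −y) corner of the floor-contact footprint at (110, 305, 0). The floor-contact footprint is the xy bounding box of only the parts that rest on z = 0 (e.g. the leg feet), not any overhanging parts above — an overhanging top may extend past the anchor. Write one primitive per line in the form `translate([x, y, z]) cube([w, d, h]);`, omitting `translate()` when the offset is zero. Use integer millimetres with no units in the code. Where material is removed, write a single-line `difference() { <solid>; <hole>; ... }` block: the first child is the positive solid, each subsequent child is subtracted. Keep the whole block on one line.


difference() { translate([110, 305, 0]) cube([2830, 237, 2620]); translate([752, 305, 0]) cube([840, 237, 2002]); }
translate([110, 4958, 0]) cube([2830, 237, 2620]);
translate([110, 542, 0]) cube([237, 4416, 2620]);
translate([2703, 542, 0]) cube([237, 4416, 2620]);


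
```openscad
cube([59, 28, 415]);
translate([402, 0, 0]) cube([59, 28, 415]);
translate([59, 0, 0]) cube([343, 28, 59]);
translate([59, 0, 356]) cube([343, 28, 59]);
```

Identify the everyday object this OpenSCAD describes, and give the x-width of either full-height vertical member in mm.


A picture frame. The border width is 59 mm.

Four thin pieces enclosing a rectangular opening — a picture frame. The two full-height stiles are 415 mm tall; the top rail sits at z = 356 and is 59 mm tall, so the border above the opening is 415 − 356 = 59 mm, matching the stile x-width.


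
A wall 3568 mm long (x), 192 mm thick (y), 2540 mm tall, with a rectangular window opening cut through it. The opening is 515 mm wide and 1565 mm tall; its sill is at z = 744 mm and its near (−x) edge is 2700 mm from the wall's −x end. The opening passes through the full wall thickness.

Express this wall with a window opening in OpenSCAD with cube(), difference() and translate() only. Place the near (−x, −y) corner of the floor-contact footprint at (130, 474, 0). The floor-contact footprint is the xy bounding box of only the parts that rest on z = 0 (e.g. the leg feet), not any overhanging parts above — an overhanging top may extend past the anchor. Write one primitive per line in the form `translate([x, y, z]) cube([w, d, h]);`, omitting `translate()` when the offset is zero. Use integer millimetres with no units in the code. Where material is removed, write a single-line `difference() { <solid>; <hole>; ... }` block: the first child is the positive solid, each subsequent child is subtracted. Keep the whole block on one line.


difference() { translate([130, 474, 0]) cube([3568, 192, 2540]); translate([2830, 474, 744]) cube([515, 192, 1565]); }


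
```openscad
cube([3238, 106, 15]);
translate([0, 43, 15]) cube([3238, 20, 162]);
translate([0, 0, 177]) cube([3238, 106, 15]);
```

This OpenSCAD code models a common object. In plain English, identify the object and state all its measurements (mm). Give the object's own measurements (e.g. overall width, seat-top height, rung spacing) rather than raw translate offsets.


An I-beam lying along x, 3238 mm long. Overall section height 192 mm. Two flanges 106 mm wide (y) and 15 mm thick, one on the floor and one at the top; a web 20 mm thick runs between them, centred on the flange width.


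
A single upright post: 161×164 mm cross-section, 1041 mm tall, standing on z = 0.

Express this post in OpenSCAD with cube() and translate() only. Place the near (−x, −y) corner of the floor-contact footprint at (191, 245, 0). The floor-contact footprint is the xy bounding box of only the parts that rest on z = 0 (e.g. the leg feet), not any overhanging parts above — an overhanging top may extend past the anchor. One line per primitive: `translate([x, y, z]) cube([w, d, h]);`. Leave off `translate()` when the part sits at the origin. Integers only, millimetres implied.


translate([191, 245, 0]) cube([161, 164, 1041]);


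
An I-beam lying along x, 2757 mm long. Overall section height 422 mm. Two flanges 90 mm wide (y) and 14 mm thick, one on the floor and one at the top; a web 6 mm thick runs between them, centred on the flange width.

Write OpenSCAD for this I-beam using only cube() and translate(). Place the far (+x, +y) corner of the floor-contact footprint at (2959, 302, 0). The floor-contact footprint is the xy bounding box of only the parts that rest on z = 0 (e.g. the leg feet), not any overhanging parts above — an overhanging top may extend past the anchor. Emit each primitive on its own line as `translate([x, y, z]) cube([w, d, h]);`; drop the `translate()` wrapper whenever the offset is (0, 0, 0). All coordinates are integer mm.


translate([202, 212, 0]) cube([2757, 90, 14]);
translate([202, 254, 14]) cube([2757, 6, 394]);
translate([202, 212, 408]) cube([2757, 90, 14]);


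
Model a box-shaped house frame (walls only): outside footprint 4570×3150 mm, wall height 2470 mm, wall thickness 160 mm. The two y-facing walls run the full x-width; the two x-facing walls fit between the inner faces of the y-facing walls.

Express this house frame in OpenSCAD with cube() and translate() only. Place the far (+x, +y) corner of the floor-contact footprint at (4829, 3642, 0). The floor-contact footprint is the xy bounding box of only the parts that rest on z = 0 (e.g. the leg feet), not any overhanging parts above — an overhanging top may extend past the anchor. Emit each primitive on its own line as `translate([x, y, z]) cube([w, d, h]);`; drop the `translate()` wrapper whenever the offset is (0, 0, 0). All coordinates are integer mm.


translate([259, 492, 0]) cube([4570, 160, 2470]);
translate([259, 3482, 0]) cube([4570, 160, 2470]);
translate([259, 652, 0]) cube([160, 2830, 2470]);
translate([4669, 652, 0]) cube([160, 2830, 2470]);


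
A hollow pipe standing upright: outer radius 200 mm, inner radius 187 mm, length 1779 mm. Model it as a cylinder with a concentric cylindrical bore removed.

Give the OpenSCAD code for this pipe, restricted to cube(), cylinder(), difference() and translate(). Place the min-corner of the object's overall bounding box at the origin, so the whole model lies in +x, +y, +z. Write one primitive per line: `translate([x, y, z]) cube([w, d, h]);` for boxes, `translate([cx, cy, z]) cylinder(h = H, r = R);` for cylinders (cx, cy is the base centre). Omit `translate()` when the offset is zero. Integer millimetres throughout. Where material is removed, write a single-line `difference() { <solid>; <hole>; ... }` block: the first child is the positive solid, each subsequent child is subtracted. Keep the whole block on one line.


difference() { translate([200, 200, 0]) cylinder(h = 1779, r = 200); translate([200, 200, 0]) cylinder(h = 1779, r = 187); }


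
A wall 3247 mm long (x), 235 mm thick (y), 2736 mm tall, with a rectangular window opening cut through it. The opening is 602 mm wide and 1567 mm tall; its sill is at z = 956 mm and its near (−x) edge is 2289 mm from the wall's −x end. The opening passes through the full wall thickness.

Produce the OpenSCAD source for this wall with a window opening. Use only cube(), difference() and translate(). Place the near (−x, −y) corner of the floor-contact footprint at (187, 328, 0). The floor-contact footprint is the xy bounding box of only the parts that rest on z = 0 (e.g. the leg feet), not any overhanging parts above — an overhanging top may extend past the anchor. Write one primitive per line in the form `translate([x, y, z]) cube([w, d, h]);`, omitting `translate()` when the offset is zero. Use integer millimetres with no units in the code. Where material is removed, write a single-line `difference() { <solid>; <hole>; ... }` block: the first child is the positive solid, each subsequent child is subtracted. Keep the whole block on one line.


difference() { translate([187, 328, 0]) cube([3247, 235, 2736]); translate([2476, 328, 956]) cube([602, 235, 1567]); }


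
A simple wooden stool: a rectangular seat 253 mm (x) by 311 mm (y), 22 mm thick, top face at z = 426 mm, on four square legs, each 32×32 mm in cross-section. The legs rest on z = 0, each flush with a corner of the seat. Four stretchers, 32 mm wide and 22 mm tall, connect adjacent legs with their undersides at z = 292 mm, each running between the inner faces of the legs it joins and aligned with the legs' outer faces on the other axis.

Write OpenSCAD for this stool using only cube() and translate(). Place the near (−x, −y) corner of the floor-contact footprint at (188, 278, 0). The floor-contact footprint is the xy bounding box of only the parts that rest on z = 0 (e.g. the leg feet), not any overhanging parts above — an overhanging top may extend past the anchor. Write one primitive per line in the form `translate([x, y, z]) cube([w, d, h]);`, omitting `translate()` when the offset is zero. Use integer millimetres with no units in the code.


translate([188, 278, 404]) cube([253, 311, 22]);
translate([188, 278, 0]) cube([32, 32, 404]);
translate([409, 278, 0]) cube([32, 32, 404]);
translate([188, 557, 0]) cube([32, 32, 404]);
translate([409, 557, 0]) cube([32, 32, 404]);
translate([220, 278, 292]) cube([189, 32, 22]);
translate([220, 557, 292]) cube([189, 32, 22]);
translate([188, 310, 292]) cube([32, 247, 22]);
translate([409, 310, 292]) cube([32, 247, 22]);


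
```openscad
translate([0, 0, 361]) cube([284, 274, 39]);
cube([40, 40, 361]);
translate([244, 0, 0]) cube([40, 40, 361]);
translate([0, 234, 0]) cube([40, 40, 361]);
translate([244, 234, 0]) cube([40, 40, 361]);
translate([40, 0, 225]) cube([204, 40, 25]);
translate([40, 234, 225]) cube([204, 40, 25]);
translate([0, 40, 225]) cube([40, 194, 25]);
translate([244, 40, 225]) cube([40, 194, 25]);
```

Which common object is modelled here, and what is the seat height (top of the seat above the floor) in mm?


A stool. The seat height is 400 mm.

A 284×274×39 slab at z = 361 on four corner posts — a stool. The seat top is 361 + 39 = 400 mm.


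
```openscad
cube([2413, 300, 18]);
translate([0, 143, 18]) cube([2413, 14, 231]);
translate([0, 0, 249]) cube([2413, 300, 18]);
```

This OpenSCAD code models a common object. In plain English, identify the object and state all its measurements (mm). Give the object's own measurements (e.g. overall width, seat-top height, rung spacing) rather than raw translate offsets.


An I-beam lying along x, 2413 mm long. Overall section height 267 mm. Two flanges 300 mm wide (y) and 18 mm thick, one on the floor and one at the top; a web 14 mm thick runs between them, centred on the flange width.


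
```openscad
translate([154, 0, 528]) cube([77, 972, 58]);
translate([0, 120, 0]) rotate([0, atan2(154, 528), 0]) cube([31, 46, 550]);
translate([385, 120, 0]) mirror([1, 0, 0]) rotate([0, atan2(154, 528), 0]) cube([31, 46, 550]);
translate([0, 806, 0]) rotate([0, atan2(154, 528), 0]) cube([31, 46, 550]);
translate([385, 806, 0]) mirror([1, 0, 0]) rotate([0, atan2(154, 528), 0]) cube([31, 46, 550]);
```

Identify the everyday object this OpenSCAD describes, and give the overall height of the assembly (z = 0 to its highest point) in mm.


A sawhorse. The overall height is 586 mm.

A beam across two mirrored pairs of raked legs — a sawhorse. The beam's underside is at z = 528 (matching the legs' vertical rise in atan2(154, 528)) and the beam is 58 mm tall, so its top is at 528 + 58 = 586 mm. The raked legs top out at the beam's underside, so that is the highest point.


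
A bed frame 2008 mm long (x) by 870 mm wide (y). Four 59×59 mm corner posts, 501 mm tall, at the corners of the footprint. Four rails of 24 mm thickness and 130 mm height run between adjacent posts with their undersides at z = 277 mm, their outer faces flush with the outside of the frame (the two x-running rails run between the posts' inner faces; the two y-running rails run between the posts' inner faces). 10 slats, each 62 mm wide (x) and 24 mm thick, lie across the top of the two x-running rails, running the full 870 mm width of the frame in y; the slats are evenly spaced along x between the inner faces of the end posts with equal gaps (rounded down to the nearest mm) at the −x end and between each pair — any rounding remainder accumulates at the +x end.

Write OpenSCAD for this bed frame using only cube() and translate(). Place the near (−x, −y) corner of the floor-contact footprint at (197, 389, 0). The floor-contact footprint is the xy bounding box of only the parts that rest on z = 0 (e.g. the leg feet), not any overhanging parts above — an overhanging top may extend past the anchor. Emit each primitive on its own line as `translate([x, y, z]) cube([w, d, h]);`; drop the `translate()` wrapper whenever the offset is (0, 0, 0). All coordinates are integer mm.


// slat z = rail_z + rail_h = 277 + 130 = 407
// slat gap = ⌊(1890 − 10·62) / 11⌋ = 115
translate([197, 389, 0]) cube([59, 59, 501]);
translate([197, 1200, 0]) cube([59, 59, 501]);
translate([2146, 389, 0]) cube([59, 59, 501]);
translate([2146, 1200, 0]) cube([59, 59, 501]);
translate([256, 389, 277]) cube([1890, 24, 130]);
translate([256, 1235, 277]) cube([1890, 24, 130]);
translate([197, 448, 277]) cube([24, 752, 130]);
translate([2181, 448, 277]) cube([24, 752, 130]);
translate([371, 389, 407]) cube([62, 870, 24]);
translate([548, 389, 407]) cube([62, 870, 24]);
translate([725, 389, 407]) cube([62, 870, 24]);
translate([902, 389, 407]) cube([62, 870, 24]);
translate([1079, 389, 407]) cube([62, 870, 24]);
translate([1256, 389, 407]) cube([62, 870, 24]);
translate([1433, 389, 407]) cube([62, 870, 24]);
translate([1610, 389, 407]) cube([62, 870, 24]);
translate([1787, 389, 407]) cube([62, 870, 24]);
translate([1964, 389, 407]) cube([62, 870, 24]);


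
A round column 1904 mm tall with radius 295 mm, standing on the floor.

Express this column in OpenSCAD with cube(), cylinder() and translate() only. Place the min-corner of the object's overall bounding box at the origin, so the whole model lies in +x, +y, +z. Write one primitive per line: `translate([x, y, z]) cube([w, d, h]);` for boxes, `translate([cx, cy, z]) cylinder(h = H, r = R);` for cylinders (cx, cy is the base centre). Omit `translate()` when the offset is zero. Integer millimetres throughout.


translate([295, 295, 0]) cylinder(h = 1904, r = 295);


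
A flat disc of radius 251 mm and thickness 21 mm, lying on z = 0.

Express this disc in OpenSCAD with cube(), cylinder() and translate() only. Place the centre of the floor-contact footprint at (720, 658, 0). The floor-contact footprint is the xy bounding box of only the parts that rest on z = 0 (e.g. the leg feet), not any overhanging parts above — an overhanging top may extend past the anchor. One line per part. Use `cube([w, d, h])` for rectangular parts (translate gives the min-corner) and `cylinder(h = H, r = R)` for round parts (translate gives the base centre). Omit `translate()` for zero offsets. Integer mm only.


translate([720, 658, 0]) cylinder(h = 21, r = 251);


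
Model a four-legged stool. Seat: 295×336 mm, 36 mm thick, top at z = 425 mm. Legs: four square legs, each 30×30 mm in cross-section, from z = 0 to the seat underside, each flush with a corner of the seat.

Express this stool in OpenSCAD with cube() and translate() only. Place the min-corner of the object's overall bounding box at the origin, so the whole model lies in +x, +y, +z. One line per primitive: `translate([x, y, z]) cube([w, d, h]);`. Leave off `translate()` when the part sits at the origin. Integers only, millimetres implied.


translate([0, 0, 389]) cube([295, 336, 36]);
cube([30, 30, 389]);
translate([265, 0, 0]) cube([30, 30, 389]);
translate([0, 306, 0]) cube([30, 30, 389]);
translate([265, 306, 0]) cube([30, 30, 389]);


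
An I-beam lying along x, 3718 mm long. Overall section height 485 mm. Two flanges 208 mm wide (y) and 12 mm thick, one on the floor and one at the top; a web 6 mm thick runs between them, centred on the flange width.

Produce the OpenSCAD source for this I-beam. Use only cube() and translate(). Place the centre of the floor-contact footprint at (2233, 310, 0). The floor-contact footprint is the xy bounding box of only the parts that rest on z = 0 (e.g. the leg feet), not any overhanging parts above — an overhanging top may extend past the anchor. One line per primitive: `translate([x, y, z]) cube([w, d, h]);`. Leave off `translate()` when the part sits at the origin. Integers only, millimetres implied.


translate([374, 206, 0]) cube([3718, 208, 12]);
translate([374, 307, 12]) cube([3718, 6, 461]);
translate([374, 206, 473]) cube([3718, 208, 12]);


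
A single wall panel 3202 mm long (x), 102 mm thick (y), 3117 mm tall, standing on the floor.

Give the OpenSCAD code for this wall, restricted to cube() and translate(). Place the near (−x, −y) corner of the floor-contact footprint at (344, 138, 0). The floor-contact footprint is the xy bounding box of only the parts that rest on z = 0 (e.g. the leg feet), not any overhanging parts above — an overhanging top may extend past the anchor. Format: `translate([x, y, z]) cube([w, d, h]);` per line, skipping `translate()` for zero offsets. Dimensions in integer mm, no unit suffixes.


translate([344, 138, 0]) cube([3202, 102, 3117]);


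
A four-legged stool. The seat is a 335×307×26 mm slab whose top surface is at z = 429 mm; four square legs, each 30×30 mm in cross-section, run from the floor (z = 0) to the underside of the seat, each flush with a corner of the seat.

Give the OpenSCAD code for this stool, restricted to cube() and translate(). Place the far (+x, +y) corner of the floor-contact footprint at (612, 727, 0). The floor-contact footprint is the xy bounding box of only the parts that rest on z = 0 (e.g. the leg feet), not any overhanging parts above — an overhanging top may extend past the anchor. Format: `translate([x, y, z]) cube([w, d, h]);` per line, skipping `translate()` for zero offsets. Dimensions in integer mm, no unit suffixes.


translate([277, 420, 403]) cube([335, 307, 26]);
translate([277, 420, 0]) cube([30, 30, 403]);
translate([582, 420, 0]) cube([30, 30, 403]);
translate([277, 697, 0]) cube([30, 30, 403]);
translate([582, 697, 0]) cube([30, 30, 403]);


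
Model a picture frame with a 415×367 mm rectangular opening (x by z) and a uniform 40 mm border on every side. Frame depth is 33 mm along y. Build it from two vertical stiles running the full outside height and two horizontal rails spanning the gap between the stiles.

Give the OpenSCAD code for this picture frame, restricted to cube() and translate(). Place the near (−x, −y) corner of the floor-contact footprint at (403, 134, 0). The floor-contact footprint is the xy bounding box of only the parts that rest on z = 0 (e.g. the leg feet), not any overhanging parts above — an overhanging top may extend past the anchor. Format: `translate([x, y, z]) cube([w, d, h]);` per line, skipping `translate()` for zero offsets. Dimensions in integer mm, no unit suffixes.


translate([403, 134, 0]) cube([40, 33, 447]);
translate([858, 134, 0]) cube([40, 33, 447]);
translate([443, 134, 0]) cube([415, 33, 40]);
translate([443, 134, 407]) cube([415, 33, 40]);


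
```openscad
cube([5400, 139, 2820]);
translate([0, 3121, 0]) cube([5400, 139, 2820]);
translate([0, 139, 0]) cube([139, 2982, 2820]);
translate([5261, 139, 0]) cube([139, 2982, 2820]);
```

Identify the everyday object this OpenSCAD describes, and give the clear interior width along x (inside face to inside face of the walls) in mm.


A house (or room) frame. The interior width is 5122 mm.

Four 2820 mm walls enclosing a rectangle with no floor or roof — a room or house frame. Outside width is 5400 mm and wall thickness is 139 mm, so the interior width is 5400 − 2 × 139 = 5122 mm.


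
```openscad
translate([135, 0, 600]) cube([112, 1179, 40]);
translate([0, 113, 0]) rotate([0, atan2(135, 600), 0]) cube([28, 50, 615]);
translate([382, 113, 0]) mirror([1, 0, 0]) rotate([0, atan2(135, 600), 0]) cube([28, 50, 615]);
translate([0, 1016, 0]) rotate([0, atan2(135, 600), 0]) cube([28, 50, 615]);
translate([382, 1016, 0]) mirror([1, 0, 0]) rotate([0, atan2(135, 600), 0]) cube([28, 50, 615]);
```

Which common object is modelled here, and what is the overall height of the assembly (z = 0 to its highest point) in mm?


A sawhorse. The overall height is 640 mm.

A beam across two mirrored pairs of raked legs — a sawhorse. The beam's underside is at z = 600 (matching the legs' vertical rise in atan2(135, 600)) and the beam is 40 mm tall, so its top is at 600 + 40 = 640 mm. The raked legs top out at the beam's underside, so that is the highest point.


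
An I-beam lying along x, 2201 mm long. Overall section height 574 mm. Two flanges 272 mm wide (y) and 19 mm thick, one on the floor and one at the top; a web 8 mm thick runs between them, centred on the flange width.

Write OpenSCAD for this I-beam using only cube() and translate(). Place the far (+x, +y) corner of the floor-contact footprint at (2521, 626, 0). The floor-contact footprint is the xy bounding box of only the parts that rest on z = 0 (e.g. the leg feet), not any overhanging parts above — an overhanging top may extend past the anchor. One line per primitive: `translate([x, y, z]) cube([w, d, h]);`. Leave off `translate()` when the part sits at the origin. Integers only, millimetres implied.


translate([320, 354, 0]) cube([2201, 272, 19]);
translate([320, 486, 19]) cube([2201, 8, 536]);
translate([320, 354, 555]) cube([2201, 272, 19]);


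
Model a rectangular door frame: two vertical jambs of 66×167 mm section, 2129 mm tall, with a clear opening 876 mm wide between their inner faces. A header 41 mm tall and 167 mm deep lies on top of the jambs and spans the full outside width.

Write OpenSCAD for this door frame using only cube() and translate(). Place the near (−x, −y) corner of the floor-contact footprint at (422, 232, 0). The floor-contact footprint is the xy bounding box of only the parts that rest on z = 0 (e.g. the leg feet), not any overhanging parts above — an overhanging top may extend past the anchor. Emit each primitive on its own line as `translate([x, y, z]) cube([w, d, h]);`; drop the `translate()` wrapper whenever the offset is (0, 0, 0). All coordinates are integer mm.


translate([422, 232, 0]) cube([66, 167, 2129]);
translate([1364, 232, 0]) cube([66, 167, 2129]);
translate([422, 232, 2129]) cube([1008, 167, 41]);


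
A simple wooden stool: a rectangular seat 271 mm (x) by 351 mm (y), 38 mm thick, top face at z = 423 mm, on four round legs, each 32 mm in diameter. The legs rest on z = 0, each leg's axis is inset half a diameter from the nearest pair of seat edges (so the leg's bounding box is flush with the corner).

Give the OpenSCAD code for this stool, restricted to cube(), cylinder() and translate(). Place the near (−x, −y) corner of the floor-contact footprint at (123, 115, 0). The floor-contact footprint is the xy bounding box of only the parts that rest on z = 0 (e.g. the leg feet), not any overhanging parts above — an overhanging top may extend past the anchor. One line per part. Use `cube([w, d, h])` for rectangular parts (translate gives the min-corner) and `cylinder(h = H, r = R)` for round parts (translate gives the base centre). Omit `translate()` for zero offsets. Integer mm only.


// leg_h = 423 - 38 = 385
translate([123, 115, 385]) cube([271, 351, 38]);
translate([139, 131, 0]) cylinder(h = 385, r = 16);
translate([378, 131, 0]) cylinder(h = 385, r = 16);
translate([139, 450, 0]) cylinder(h = 385, r = 16);
translate([378, 450, 0]) cylinder(h = 385, r = 16);


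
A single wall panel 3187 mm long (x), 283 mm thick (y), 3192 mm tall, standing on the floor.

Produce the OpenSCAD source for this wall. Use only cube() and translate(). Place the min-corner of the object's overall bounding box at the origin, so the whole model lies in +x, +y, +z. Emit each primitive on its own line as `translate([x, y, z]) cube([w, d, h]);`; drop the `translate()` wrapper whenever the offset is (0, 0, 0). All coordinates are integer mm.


cube([3187, 283, 3192]);


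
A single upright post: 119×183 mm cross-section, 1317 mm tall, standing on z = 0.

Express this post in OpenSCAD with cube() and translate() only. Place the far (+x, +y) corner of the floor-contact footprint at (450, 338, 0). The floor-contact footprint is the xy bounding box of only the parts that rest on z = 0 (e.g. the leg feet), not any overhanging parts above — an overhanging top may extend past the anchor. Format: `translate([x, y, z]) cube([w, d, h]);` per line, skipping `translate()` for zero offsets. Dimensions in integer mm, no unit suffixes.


translate([331, 155, 0]) cube([119, 183, 1317]);


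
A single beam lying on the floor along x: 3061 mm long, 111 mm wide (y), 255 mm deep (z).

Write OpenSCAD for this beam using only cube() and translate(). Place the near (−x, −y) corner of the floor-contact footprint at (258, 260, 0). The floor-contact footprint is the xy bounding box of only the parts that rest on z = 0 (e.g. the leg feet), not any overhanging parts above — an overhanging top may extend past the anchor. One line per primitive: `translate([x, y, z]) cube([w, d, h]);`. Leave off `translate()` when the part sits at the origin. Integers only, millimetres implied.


translate([258, 260, 0]) cube([3061, 111, 255]);


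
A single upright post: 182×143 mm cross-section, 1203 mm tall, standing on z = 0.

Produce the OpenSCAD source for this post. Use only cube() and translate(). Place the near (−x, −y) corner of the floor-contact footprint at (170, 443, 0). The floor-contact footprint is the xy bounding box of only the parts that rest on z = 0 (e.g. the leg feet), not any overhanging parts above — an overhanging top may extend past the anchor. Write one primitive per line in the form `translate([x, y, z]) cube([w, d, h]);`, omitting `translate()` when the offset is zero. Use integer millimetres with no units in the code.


translate([170, 443, 0]) cube([182, 143, 1203]);


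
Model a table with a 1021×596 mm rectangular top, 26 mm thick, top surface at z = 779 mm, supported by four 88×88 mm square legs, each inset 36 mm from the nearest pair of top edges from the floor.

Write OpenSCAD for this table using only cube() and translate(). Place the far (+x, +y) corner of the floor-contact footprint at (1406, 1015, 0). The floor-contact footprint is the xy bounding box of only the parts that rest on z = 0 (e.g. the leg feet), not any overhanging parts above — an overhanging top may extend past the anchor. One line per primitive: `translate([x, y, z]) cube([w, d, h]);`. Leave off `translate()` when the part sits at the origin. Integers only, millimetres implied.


translate([421, 455, 753]) cube([1021, 596, 26]);
translate([457, 491, 0]) cube([88, 88, 753]);
translate([1318, 491, 0]) cube([88, 88, 753]);
translate([457, 927, 0]) cube([88, 88, 753]);
translate([1318, 927, 0]) cube([88, 88, 753]);


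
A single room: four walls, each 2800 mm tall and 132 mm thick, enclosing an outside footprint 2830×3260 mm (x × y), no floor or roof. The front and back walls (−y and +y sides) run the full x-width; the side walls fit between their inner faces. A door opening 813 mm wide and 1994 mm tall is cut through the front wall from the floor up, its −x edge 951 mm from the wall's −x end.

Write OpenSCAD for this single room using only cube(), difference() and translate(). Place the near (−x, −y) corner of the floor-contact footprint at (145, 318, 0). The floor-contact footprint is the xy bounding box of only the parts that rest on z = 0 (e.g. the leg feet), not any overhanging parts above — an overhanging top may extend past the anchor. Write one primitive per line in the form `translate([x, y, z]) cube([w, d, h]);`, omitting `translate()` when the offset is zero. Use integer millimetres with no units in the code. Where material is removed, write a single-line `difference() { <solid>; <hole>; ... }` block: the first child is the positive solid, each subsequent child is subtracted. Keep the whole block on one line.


difference() { translate([145, 318, 0]) cube([2830, 132, 2800]); translate([1096, 318, 0]) cube([813, 132, 1994]); }
translate([145, 3446, 0]) cube([2830, 132, 2800]);
translate([145, 450, 0]) cube([132, 2996, 2800]);
translate([2843, 450, 0]) cube([132, 2996, 2800]);
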